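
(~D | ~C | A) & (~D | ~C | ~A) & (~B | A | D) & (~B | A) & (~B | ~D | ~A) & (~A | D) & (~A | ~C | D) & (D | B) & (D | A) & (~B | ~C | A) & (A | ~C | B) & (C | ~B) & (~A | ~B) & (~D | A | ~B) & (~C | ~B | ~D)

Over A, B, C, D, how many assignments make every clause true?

2

There are 2^4 = 16 truth assignments over (A, B, C, D).
Check each against the 15 clauses (columns in the order A, B, C, D):
  F F F F  ✗ fails (D | B)
  F F F T  ✓ satisfies all
  F F T F  ✗ fails (D | B)
  F F T T  ✗ fails (~D | ~C | A)
  F T F F  ✗ fails (~B | A | D)
  F T F T  ✗ fails (~B | A)
  F T T F  ✗ fails (~B | A | D)
  F T T T  ✗ fails (~D | ~C | A)
  T F F F  ✗ fails (~A | D)
  T F F T  ✓ satisfies all
  T F T F  ✗ fails (~A | D)
  T F T T  ✗ fails (~D | ~C | ~A)
  T T F F  ✗ fails (~A | D)
  T T F T  ✗ fails (~B | ~D | ~A)
  T T T F  ✗ fails (~A | D)
  T T T T  ✗ fails (~D | ~C | ~A)
2 of the 16 rows are models.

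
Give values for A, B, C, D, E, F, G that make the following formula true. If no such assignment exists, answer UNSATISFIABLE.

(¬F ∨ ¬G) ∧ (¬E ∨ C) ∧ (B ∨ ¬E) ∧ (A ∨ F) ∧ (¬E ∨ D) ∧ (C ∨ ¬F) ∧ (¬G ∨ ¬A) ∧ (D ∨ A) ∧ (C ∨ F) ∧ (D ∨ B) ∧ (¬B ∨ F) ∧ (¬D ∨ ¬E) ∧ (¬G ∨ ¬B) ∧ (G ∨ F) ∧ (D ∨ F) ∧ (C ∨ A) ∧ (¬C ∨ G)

UNSATISFIABLE

Branch on F: set F = False.
(A) alone gives A = True.
(¬G) alone gives G = False.
That conflicts with the unit clause (G).
That branch fails; take F = True instead.
(¬G) alone gives G = False.
(C) alone gives C = True.
That conflicts with the unit clause (¬C).
Neither F = True nor F = False works.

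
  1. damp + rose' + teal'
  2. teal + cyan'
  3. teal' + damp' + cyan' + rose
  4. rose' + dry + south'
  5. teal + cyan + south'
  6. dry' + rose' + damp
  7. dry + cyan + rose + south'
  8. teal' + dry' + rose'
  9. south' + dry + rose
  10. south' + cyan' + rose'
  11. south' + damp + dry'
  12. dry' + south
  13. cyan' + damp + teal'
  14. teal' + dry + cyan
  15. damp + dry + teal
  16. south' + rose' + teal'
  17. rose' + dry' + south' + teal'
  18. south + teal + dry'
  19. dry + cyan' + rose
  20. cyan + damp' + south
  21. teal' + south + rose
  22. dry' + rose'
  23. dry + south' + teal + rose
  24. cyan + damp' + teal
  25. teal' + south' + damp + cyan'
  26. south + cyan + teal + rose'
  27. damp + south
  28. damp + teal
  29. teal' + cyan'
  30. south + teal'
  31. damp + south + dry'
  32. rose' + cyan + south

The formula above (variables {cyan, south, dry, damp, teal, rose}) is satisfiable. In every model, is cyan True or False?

False

Suppose cyan = 1.
Unit clause (teal) forces teal = 1.
Now (teal') is unsatisfied and unit — conflict.
So every satisfying assignment has cyan = False.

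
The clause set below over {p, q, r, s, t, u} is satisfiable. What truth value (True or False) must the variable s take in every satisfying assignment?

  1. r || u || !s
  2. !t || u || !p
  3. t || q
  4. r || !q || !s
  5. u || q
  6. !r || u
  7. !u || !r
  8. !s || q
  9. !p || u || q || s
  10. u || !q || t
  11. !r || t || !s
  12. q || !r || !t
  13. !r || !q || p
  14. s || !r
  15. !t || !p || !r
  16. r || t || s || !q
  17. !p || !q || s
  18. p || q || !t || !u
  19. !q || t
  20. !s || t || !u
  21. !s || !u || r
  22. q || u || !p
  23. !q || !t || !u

False

Suppose s = true.
Unit clause (q) forces q = true.
Unit clause (r) forces r = true.
Unit clause (u) forces u = true.
Now (!u) is unsatisfied and unit — conflict.
So every satisfying assignment has s = False.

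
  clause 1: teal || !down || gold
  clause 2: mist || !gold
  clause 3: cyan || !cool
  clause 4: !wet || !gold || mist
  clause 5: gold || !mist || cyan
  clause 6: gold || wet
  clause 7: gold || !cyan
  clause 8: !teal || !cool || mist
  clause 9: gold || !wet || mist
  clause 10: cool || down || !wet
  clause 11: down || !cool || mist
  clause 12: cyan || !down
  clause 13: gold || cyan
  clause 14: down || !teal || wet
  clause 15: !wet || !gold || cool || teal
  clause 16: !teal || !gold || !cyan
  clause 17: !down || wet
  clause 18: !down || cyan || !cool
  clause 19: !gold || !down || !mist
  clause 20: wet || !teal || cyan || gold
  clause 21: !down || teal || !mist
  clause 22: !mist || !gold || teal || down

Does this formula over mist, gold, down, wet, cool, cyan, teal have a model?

Suppose mist = true.
Suppose cyan = true.
Unit clause (gold) forces gold = true.
Unit clause (!teal) forces teal = false.
Unit clause (!down) forces down = false.
That conflicts with the unit clause (down).
Backtrack on cyan: now try cyan = false.
Unit clause (!cool) forces cool = false.
Unit clause (gold) forces gold = true.
Unit clause (!down) forces down = false.
Unit clause (!wet) forces wet = false.
Unit clause (!teal) forces teal = false.
That conflicts with the unit clause (teal).
Either choice for cyan ends in contradiction.
Backtrack on mist: now try mist = false.
Unit clause (!gold) forces gold = false.
Unit clause (wet) forces wet = true.
That conflicts with the unit clause (!wet).
Either choice for mist ends in contradiction.
No assignment satisfies every clause.

Unsatisfiable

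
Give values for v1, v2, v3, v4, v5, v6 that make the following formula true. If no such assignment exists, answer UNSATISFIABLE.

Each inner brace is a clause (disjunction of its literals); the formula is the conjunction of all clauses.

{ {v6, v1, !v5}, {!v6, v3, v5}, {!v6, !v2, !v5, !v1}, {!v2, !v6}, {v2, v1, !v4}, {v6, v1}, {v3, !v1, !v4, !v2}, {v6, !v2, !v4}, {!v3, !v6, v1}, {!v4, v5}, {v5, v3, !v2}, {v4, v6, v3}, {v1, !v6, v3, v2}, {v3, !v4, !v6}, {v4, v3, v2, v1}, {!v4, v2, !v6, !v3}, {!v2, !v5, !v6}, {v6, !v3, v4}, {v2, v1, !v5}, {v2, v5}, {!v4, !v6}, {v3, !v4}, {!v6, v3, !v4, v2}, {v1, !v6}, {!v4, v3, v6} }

v1=true; v2=false; v3=true; v4=false; v5=true; v6=true

Try v2 = false.
The clause (v5) is unit, so v5 = true.
The clause (v1) is unit, so v1 = true.
Try v4 = false.
Try v6 = true.
Every clause is now satisfied; v3 is unconstrained.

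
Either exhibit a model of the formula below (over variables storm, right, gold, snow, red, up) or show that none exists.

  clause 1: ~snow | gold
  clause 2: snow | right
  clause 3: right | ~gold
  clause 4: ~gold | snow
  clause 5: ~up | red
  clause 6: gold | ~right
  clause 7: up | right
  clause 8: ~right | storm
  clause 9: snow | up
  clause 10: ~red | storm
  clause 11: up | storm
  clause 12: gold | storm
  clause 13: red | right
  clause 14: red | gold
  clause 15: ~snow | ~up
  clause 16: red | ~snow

Case snow = 1:
From the singleton clause (gold), gold = 1.
From the singleton clause (right), right = 1.
From the singleton clause (storm), storm = 1.
From the singleton clause (~up), up = 0.
From the singleton clause (red), red = 1.
All clauses are satisfied.

storm: 1; right: 1; gold: 1; snow: 1; red: 1; up: 0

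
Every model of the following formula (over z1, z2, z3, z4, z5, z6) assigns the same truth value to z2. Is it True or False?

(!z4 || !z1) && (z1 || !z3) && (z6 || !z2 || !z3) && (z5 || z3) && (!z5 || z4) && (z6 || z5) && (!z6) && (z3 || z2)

Suppose z2 = false.
Unit clause (!z6) forces z6 = false.
Unit clause (z5) forces z5 = true.
Unit clause (z4) forces z4 = true.
Unit clause (!z1) forces z1 = false.
Unit clause (!z3) forces z3 = false.
That conflicts with the unit clause (z3).
So every satisfying assignment has z2 = True.

True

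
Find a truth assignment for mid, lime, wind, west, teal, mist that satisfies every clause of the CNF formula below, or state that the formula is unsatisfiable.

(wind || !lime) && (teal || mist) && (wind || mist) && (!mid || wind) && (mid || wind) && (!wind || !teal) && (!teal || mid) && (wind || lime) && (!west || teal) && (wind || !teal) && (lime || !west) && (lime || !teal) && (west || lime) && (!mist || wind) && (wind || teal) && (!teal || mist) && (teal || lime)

mid: true,  lime: true,  wind: true,  west: false,  teal: false,  mist: true

Branch on wind: set wind = true.
Unit clause (!teal) forces teal = false.
Unit clause (mist) forces mist = true.
Unit clause (!west) forces west = false.
Unit clause (lime) forces lime = true.
Every clause is now satisfied; mid is unconstrained.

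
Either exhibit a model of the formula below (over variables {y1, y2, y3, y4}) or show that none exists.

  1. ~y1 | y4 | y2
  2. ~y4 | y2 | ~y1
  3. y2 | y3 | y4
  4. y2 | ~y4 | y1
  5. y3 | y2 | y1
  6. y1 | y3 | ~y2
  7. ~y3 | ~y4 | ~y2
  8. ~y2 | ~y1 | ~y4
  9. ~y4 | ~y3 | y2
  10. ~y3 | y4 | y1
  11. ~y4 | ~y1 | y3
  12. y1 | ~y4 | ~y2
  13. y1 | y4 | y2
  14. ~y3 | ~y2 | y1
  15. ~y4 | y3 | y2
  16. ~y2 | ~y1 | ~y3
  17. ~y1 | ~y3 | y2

y1: 1, y2: 1, y3: 0, y4: 0

Branch on y1: set y1 = 1.
Branch on y4: set y4 = 0.
The clause (y2) is unit, so y2 = 1.
The clause (~y3) is unit, so y3 = 0.
This assignment satisfies each clause.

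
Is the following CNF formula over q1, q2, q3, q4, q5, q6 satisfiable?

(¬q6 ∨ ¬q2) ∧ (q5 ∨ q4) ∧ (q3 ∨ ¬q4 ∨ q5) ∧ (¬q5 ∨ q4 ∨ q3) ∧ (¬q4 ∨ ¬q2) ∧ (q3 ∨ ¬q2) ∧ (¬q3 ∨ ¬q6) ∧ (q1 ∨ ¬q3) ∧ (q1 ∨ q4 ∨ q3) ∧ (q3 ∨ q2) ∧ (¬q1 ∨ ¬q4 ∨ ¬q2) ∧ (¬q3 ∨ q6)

Unsatisfiable

Case q6 = False:
From the singleton clause (¬q3), q3 = False.
From the singleton clause (¬q2), q2 = False.
Now (q2) is unsatisfied and unit — conflict.
So q6 must be the other value — set q6 = True.
From the singleton clause (¬q2), q2 = False.
From the singleton clause (¬q3), q3 = False.
Now (q3) is unsatisfied and unit — conflict.
Neither q6 = True nor q6 = False works.
No assignment satisfies every clause.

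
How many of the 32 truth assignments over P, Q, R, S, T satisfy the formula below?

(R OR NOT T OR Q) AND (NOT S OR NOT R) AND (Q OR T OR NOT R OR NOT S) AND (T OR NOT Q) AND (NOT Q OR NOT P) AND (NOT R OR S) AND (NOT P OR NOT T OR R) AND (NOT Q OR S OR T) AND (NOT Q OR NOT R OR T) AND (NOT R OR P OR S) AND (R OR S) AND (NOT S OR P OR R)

There are 2^5 = 32 truth assignments over (P, Q, R, S, T).
Split on S. With S = true, the clauses containing S are satisfied and NOT S drops from the rest; 1 of the 2^4 = 16 assignments to the other variables satisfy what remains.
With S = false, by the same count on the reduced clause set, 0 assignments work.
(One model: P=T, Q=F, R=F, S=T, T=F.)
Total: 1 + 0 = 1.

1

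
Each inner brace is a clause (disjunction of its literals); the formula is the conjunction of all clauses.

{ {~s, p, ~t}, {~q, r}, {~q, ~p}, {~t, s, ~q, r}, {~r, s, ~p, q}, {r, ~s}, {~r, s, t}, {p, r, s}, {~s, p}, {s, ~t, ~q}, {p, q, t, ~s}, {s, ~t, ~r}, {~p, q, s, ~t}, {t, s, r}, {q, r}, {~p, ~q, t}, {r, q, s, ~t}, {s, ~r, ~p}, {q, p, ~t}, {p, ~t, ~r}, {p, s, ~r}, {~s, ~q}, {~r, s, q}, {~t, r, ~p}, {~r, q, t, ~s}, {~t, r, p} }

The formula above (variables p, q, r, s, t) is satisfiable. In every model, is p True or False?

True

Suppose p = 0.
The clause (~s) is unit, so s = 0.
The clause (r) is unit, so r = 1.
But (~r) is also a unit clause — contradiction.
So every satisfying assignment has p = True.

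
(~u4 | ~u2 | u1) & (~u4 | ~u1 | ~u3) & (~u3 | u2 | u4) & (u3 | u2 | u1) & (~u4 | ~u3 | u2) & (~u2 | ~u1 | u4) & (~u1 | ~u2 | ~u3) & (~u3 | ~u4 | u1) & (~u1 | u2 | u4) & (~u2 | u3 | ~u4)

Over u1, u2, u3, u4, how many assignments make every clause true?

3

There are 2^4 = 16 truth assignments over (u1, u2, u3, u4).
Check each against the 10 clauses (columns in the order u1, u2, u3, u4):
  F F F F  ✗ fails (u3 | u2 | u1)
  F F F T  ✗ fails (u3 | u2 | u1)
  F F T F  ✗ fails (~u3 | u2 | u4)
  F F T T  ✗ fails (~u4 | ~u3 | u2)
  F T F F  ✓ satisfies all
  F T F T  ✗ fails (~u4 | ~u2 | u1)
  F T T F  ✓ satisfies all
  F T T T  ✗ fails (~u4 | ~u2 | u1)
  T F F F  ✗ fails (~u1 | u2 | u4)
  T F F T  ✓ satisfies all
  T F T F  ✗ fails (~u3 | u2 | u4)
  T F T T  ✗ fails (~u4 | ~u1 | ~u3)
  T T F F  ✗ fails (~u2 | ~u1 | u4)
  T T F T  ✗ fails (~u2 | u3 | ~u4)
  T T T F  ✗ fails (~u2 | ~u1 | u4)
  T T T T  ✗ fails (~u4 | ~u1 | ~u3)
3 of the 16 rows are models.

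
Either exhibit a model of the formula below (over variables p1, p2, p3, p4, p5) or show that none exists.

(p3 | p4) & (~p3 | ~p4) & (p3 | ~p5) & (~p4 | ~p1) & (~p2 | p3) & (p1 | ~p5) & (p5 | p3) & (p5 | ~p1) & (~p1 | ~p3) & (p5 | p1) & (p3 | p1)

Suppose p3 = 1.
From the singleton clause (~p4), p4 = 0.
From the singleton clause (~p1), p1 = 0.
From the singleton clause (~p5), p5 = 0.
Now (p5) is unsatisfied and unit — conflict.
Undo p3 and try p3 = 0.
From the singleton clause (p4), p4 = 1.
From the singleton clause (~p5), p5 = 0.
Now (p5) is unsatisfied and unit — conflict.
Neither p3 = 1 nor p3 = 0 works.

UNSATISFIABLE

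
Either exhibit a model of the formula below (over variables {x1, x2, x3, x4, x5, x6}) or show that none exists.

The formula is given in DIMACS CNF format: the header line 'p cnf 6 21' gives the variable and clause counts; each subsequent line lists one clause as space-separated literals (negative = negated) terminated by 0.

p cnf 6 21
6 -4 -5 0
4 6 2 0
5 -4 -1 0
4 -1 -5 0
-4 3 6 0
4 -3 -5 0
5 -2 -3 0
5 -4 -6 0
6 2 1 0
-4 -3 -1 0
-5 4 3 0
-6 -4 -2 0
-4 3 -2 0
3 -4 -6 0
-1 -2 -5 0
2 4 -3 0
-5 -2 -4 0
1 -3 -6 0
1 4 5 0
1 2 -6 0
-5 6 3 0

Try x6 = True.
Try x5 = False.
(¬x4) alone gives x4 = False.
(x1) alone gives x1 = True.
Try x2 = True.
(¬x3) alone gives x3 = False.
Every clause now holds.

x1 ↦ True,  x2 ↦ True,  x3 ↦ False,  x4 ↦ False,  x5 ↦ False,  x6 ↦ True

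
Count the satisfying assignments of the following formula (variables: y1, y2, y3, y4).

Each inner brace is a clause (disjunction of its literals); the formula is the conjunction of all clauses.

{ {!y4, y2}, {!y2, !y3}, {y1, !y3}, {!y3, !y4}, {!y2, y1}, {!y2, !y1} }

There are 2^4 = 16 truth assignments over (y1, y2, y3, y4).
Check each against the 6 clauses (columns in the order y1, y2, y3, y4):
  F F F F  ✓ satisfies all
  F F F T  ✗ fails (!y4 || y2)
  F F T F  ✗ fails (y1 || !y3)
  F F T T  ✗ fails (!y4 || y2)
  F T F F  ✗ fails (!y2 || y1)
  F T F T  ✗ fails (!y2 || y1)
  F T T F  ✗ fails (!y2 || !y3)
  F T T T  ✗ fails (!y2 || !y3)
  T F F F  ✓ satisfies all
  T F F T  ✗ fails (!y4 || y2)
  T F T F  ✓ satisfies all
  T F T T  ✗ fails (!y4 || y2)
  T T F F  ✗ fails (!y2 || !y1)
  T T F T  ✗ fails (!y2 || !y1)
  T T T F  ✗ fails (!y2 || !y3)
  T T T T  ✗ fails (!y2 || !y3)
3 of the 16 rows are models.

3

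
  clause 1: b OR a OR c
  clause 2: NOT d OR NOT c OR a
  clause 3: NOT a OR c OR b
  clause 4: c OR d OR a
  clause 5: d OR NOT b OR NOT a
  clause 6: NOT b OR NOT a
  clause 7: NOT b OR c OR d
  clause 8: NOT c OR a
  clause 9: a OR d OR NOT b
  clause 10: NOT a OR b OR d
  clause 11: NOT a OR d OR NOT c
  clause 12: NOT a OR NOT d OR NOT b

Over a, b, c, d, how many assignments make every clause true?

2

There are 2^4 = 16 truth assignments over (a, b, c, d).
Split on c. With c = true, the clauses containing c are satisfied and NOT c drops from the rest; 1 of the 2^3 = 8 assignments to the other variables satisfy what remains.
With c = false, by the same count on the reduced clause set, 1 assignment works.
(One model: a=F, b=T, c=F, d=T.)
Total: 1 + 1 = 2.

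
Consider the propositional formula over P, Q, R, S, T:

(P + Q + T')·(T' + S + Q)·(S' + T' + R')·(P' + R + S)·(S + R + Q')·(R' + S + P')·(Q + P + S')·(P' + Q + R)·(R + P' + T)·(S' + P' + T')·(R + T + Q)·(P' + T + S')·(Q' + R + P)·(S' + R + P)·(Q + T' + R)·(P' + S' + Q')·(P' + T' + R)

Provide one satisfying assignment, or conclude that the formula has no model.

Try P = 0.
Try Q = 1.
The clause (R) is unit, so R = 1.
Try S = 1.
The clause (T') is unit, so T = 0.
All clauses are satisfied.

P=0,  Q=1,  R=1,  S=1,  T=0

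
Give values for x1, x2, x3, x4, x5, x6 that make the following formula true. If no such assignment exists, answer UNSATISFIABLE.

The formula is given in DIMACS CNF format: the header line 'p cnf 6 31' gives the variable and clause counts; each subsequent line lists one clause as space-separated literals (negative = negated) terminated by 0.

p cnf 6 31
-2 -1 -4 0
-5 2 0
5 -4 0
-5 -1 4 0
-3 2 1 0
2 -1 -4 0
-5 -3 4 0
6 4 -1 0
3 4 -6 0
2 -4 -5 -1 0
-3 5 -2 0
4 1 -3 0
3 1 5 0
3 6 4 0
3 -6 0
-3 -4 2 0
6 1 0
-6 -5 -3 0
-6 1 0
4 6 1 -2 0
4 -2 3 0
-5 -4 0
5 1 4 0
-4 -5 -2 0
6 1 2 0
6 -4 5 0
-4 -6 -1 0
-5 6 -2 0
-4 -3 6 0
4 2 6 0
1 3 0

x1=True,  x2=False,  x3=True,  x4=False,  x5=False,  x6=True

Branch on x5: set x5 = False.
(¬x4) alone gives x4 = False.
(x1) alone gives x1 = True.
(x6) alone gives x6 = True.
(x3) alone gives x3 = True.
(¬x2) alone gives x2 = False.
This assignment satisfies each clause.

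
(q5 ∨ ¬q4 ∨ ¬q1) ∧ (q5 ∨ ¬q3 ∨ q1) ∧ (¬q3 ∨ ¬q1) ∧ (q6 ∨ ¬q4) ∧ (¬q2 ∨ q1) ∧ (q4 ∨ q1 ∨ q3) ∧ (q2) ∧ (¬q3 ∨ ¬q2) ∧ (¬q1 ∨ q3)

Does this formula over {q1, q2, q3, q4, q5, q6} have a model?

The clause (q2) is unit, so q2 = True.
The clause (q1) is unit, so q1 = True.
The clause (¬q3) is unit, so q3 = False.
That conflicts with the unit clause (q3).
No assignment satisfies every clause.

No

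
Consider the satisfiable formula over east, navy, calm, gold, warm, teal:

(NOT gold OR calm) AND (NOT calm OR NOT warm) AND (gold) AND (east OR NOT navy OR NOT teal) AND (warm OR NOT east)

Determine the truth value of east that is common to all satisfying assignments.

Suppose east = true.
From the singleton clause (gold), gold = true.
From the singleton clause (calm), calm = true.
From the singleton clause (NOT warm), warm = false.
Now (warm) is unsatisfied and unit — conflict.
So every satisfying assignment has east = False.

False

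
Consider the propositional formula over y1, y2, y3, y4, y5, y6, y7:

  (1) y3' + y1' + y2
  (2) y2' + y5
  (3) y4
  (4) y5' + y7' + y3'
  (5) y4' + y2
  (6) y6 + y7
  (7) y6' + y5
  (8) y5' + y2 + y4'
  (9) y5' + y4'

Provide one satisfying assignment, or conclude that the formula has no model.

From the singleton clause (y4), y4 = 1.
From the singleton clause (y2), y2 = 1.
From the singleton clause (y5), y5 = 1.
That conflicts with the unit clause (y5').

UNSATISFIABLE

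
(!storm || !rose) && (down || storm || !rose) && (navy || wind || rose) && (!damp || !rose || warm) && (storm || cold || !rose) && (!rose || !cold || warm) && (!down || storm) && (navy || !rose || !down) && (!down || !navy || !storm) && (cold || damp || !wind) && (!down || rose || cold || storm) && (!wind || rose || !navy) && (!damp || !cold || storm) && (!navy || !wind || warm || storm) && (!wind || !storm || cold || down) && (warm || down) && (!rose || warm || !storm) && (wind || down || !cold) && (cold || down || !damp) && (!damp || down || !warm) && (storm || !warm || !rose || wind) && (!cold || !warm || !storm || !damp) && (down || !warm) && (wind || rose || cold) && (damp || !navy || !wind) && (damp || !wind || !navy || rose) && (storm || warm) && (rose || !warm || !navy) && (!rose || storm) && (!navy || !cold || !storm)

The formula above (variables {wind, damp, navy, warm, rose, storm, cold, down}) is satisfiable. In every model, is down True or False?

Suppose down = false.
Unit clause (warm) forces warm = true.
That conflicts with the unit clause (!warm).
So every satisfying assignment has down = True.

True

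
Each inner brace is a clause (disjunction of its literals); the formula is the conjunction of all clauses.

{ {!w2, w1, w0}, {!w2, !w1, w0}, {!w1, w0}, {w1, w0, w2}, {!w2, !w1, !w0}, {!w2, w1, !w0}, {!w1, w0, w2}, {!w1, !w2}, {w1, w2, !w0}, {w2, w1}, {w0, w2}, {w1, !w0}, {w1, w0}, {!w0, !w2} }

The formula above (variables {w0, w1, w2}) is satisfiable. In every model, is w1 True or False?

Suppose w1 = false.
(w2) alone gives w2 = true.
(w0) alone gives w0 = true.
That conflicts with the unit clause (!w0).
So every satisfying assignment has w1 = True.

True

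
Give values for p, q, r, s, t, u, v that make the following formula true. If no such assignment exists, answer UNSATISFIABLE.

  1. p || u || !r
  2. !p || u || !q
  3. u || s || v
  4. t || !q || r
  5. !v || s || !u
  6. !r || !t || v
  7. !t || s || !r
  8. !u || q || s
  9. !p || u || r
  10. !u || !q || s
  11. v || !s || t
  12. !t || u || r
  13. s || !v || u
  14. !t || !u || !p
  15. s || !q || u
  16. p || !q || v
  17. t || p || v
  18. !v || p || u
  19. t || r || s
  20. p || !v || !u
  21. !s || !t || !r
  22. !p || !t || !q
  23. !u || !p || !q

p: true, q: false, r: true, s: true, t: false, u: true, v: true

Suppose p = true.
Suppose u = true.
Unit clause (!t) forces t = false.
Unit clause (!q) forces q = false.
Unit clause (s) forces s = true.
Unit clause (v) forces v = true.
No clause remains; r is free.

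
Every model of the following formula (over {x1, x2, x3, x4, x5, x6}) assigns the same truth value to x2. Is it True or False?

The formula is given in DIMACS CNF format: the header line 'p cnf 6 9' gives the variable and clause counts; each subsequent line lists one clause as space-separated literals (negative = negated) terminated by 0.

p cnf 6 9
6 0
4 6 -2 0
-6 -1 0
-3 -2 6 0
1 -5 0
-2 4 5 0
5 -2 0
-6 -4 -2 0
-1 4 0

False

Suppose x2 = True.
(x6) alone gives x6 = True.
(¬x1) alone gives x1 = False.
(¬x5) alone gives x5 = False.
Now (x5) is unsatisfied and unit — conflict.
So every satisfying assignment has x2 = False.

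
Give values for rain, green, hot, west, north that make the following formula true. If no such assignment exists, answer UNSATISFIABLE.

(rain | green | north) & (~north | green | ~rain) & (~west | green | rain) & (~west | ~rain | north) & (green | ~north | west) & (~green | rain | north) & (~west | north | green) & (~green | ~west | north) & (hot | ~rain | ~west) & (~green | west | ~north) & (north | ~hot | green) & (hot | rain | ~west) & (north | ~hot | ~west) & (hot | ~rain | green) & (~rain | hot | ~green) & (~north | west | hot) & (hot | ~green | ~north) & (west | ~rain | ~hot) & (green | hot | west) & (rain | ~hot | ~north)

rain ↦ 1; green ↦ 1; hot ↦ 1; west ↦ 1; north ↦ 1

Suppose rain = 1.
Suppose north = 1.
(green) alone gives green = 1.
(west) alone gives west = 1.
(hot) alone gives hot = 1.
Every clause now holds.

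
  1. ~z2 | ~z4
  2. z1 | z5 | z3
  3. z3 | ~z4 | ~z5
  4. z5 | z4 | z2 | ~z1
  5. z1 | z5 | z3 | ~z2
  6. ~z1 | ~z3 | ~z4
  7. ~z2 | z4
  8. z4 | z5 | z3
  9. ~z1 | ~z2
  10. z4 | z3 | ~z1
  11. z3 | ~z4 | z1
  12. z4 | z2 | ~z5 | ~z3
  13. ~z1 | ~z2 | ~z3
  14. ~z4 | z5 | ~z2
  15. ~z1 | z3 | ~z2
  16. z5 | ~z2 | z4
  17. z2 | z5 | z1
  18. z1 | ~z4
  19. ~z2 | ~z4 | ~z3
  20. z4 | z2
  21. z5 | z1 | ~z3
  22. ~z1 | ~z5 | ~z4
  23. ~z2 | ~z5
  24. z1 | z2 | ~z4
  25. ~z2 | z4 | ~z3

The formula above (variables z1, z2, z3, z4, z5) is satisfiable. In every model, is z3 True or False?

Suppose z3 = 1.
Try z2 = 0.
The clause (z4) is unit, so z4 = 1.
The clause (~z1) is unit, so z1 = 0.
But (z1) is also a unit clause — contradiction.
So z2 must be the other value — set z2 = 1.
The clause (~z4) is unit, so z4 = 0.
But (z4) is also a unit clause — contradiction.
Neither z2 = 1 nor z2 = 0 works.
So every satisfying assignment has z3 = False.

False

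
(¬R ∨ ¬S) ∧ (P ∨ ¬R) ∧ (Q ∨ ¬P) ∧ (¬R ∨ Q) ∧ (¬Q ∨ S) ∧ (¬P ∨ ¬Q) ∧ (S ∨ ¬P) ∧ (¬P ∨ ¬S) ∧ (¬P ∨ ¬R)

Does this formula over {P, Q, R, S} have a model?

Branch on R: set R = False.
Branch on Q: set Q = False.
From the singleton clause (¬P), P = False.
No clause remains; S is free.
A satisfying assignment: P: False,  Q: False,  R: False,  S: True.

Satisfiable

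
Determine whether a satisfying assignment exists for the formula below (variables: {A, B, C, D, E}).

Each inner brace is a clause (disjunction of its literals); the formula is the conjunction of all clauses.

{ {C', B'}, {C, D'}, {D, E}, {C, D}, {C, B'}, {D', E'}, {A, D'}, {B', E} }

Yes, satisfiable

Case C = 1:
Unit clause (B') forces B = 0.
Case D = 0:
Unit clause (E) forces E = 1.
Every clause is now satisfied; A is unconstrained.
A satisfying assignment: A: 1, B: 0, C: 1, D: 0, E: 1.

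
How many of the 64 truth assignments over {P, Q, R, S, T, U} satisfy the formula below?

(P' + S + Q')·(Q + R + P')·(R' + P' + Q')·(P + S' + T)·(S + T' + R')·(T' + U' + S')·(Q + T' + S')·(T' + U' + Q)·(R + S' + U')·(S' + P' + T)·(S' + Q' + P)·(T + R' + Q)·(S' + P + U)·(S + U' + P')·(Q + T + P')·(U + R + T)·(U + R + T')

5

There are 2^6 = 64 truth assignments over (P, Q, R, S, T, U).
Split on R. With R = 1, the clauses containing R are satisfied and R' drops from the rest; 2 of the 2^5 = 32 assignments to the other variables satisfy what remains.
With R = 0, by the same count on the reduced clause set, 3 assignments work.
Total: 2 + 3 = 5.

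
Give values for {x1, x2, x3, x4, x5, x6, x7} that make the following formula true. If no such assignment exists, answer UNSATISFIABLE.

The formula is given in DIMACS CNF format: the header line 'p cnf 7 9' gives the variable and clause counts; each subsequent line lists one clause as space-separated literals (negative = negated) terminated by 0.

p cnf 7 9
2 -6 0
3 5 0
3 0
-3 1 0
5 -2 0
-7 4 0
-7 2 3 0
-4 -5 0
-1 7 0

x1=True,  x2=False,  x3=True,  x4=True,  x5=False,  x6=False,  x7=True

(x3) alone gives x3 = True.
(x1) alone gives x1 = True.
(x7) alone gives x7 = True.
(x4) alone gives x4 = True.
(¬x5) alone gives x5 = False.
(¬x2) alone gives x2 = False.
(¬x6) alone gives x6 = False.
Every clause now holds.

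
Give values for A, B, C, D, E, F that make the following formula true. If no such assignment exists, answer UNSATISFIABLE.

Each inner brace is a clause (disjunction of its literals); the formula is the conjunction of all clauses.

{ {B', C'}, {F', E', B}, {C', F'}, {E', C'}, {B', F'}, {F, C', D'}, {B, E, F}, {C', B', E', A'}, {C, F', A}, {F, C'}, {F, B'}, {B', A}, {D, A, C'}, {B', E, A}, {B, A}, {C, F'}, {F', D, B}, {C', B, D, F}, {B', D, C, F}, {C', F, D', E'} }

Try B = 0.
The clause (A) is unit, so A = 1.
Try F = 0.
The clause (E) is unit, so E = 1.
The clause (C') is unit, so C = 0.
No clause remains; D is free.

A=1; B=0; C=0; D=0; E=1; F=0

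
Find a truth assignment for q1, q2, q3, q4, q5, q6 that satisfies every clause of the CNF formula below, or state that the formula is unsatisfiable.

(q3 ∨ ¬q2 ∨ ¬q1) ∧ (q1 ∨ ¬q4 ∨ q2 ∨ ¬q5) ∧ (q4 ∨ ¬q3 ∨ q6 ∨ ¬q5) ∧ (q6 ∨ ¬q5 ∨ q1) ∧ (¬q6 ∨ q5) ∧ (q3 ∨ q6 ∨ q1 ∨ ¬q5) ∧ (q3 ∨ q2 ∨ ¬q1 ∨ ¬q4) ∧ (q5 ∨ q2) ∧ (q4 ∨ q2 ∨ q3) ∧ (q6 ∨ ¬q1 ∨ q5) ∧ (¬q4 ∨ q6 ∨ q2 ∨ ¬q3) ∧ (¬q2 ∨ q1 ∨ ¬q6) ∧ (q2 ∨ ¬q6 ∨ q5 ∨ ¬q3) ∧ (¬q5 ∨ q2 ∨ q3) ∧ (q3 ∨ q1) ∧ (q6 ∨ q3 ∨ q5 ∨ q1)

Try q6 = True.
Unit clause (q5) forces q5 = True.
Try q2 = True.
Unit clause (q1) forces q1 = True.
Unit clause (q3) forces q3 = True.
All clauses hold; q4 can take either value.

q1: True, q2: True, q3: True, q4: True, q5: True, q6: True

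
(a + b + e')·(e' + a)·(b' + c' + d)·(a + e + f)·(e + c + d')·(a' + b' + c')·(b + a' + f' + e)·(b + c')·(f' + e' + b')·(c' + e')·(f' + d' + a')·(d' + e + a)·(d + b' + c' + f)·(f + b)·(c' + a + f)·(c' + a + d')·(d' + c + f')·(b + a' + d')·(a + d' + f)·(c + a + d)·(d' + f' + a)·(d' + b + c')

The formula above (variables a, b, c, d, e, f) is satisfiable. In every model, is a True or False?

True

Suppose a = 0.
The clause (e') is unit, so e = 0.
The clause (f) is unit, so f = 1.
The clause (d') is unit, so d = 0.
The clause (c) is unit, so c = 1.
The clause (b') is unit, so b = 0.
Now (b) is unsatisfied and unit — conflict.
So every satisfying assignment has a = True.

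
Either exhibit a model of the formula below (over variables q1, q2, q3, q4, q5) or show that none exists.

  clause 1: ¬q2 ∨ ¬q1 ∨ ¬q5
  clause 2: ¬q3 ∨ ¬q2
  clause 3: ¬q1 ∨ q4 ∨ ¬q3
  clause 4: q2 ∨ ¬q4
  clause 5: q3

q1 ↦ False, q2 ↦ False, q3 ↦ True, q4 ↦ False, q5 ↦ True

(q3) alone gives q3 = True.
(¬q2) alone gives q2 = False.
(¬q4) alone gives q4 = False.
(¬q1) alone gives q1 = False.
Every clause is now satisfied; q5 is unconstrained.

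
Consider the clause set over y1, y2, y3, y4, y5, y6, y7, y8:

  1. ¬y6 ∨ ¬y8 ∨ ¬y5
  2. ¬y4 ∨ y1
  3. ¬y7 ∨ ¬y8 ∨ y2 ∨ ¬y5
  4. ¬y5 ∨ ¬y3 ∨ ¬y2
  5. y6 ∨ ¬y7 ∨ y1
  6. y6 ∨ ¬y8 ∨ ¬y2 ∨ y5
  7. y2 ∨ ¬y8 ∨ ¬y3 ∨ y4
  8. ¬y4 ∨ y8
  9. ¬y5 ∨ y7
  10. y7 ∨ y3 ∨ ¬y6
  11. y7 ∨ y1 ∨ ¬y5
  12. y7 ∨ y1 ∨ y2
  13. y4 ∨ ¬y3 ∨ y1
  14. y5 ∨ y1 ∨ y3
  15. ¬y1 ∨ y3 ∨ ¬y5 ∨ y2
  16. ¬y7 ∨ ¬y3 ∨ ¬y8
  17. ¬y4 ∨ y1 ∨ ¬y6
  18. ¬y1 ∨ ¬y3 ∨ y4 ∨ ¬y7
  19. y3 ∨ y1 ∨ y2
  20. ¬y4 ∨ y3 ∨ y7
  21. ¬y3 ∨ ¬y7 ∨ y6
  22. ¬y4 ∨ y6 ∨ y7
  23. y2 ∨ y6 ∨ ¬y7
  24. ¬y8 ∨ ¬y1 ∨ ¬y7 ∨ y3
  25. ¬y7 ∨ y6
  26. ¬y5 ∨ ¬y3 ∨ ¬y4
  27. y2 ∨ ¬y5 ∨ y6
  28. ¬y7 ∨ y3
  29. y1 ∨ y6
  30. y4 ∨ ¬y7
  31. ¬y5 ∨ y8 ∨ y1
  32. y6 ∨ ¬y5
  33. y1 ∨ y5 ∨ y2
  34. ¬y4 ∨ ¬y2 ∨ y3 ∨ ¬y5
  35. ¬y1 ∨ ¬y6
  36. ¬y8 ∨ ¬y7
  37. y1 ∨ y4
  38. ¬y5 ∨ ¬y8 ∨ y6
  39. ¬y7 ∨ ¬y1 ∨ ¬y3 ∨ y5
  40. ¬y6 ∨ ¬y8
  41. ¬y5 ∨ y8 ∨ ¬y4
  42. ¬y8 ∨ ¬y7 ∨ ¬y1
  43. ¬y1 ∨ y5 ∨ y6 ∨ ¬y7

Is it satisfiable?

Yes, satisfiable

Suppose y4 = False.
From the singleton clause (¬y7), y7 = False.
From the singleton clause (¬y5), y5 = False.
From the singleton clause (y1), y1 = True.
From the singleton clause (¬y6), y6 = False.
Suppose y8 = False.
No clause remains; y2, y3 are free.
A satisfying assignment: y1=True,  y2=False,  y3=False,  y4=False,  y5=False,  y6=False,  y7=False,  y8=False.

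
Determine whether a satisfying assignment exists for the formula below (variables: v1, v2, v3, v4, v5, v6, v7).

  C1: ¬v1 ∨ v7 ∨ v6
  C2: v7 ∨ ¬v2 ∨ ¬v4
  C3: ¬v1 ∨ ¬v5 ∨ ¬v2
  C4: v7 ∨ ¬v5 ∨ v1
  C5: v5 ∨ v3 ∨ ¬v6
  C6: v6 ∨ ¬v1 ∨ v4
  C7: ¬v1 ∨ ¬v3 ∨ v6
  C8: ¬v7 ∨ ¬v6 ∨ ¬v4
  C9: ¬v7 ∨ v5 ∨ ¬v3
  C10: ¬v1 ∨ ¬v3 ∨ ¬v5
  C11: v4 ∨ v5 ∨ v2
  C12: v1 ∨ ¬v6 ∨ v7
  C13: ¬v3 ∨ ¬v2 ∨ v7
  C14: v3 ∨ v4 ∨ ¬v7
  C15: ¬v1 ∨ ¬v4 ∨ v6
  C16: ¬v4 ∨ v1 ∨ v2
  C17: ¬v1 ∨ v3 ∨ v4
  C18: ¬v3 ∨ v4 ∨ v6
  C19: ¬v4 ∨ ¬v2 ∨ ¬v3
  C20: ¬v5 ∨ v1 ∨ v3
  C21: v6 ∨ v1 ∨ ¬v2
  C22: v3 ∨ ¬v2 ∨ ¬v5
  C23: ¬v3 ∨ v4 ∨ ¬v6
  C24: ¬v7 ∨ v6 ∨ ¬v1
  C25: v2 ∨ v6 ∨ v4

Yes, satisfiable

Try v1 = True.
Try v7 = False.
Unit clause (v6) forces v6 = True.
Try v2 = False.
Try v5 = False.
Unit clause (v3) forces v3 = True.
Unit clause (v4) forces v4 = True.
This assignment satisfies each clause.
A satisfying assignment: v1 ↦ True,  v2 ↦ False,  v3 ↦ True,  v4 ↦ True,  v5 ↦ False,  v6 ↦ True,  v7 ↦ False.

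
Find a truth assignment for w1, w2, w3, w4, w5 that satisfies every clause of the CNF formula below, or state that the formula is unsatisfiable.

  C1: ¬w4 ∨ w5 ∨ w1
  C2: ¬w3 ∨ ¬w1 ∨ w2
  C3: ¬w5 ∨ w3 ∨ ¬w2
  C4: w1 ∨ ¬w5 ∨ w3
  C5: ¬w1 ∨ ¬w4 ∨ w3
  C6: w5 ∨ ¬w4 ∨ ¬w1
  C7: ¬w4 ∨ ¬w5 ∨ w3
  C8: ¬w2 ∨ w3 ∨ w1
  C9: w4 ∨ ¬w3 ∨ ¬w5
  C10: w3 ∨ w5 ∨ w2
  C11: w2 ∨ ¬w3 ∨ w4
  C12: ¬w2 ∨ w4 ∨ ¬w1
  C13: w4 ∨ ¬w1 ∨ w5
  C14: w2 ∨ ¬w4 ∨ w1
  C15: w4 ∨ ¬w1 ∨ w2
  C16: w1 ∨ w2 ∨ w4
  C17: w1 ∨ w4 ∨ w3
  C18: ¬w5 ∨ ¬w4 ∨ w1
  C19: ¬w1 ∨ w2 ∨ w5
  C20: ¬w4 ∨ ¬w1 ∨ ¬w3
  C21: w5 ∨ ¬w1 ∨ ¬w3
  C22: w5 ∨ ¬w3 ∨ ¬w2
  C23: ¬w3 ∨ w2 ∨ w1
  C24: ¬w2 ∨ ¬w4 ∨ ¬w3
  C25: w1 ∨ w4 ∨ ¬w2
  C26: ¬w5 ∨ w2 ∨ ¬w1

Case w4 = False:
Case w3 = False:
Unit clause (w1) forces w1 = True.
Unit clause (¬w2) forces w2 = False.
That conflicts with the unit clause (w2).
So w3 must be the other value — set w3 = True.
Unit clause (¬w5) forces w5 = False.
Unit clause (w2) forces w2 = True.
That conflicts with the unit clause (¬w2).
Either choice for w3 ends in contradiction.
So w4 must be the other value — set w4 = True.
Case w5 = True:
Unit clause (w3) forces w3 = True.
Unit clause (w1) forces w1 = True.
That conflicts with the unit clause (¬w1).
So w5 must be the other value — set w5 = False.
Unit clause (w1) forces w1 = True.
That conflicts with the unit clause (¬w1).
Either choice for w5 ends in contradiction.
Either choice for w4 ends in contradiction.

UNSATISFIABLE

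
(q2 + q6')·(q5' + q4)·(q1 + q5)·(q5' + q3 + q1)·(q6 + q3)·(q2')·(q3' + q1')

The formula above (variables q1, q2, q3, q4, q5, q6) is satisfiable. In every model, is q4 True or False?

Suppose q4 = 0.
From the singleton clause (q5'), q5 = 0.
From the singleton clause (q1), q1 = 1.
From the singleton clause (q2'), q2 = 0.
From the singleton clause (q6'), q6 = 0.
From the singleton clause (q3), q3 = 1.
But (q3') is also a unit clause — contradiction.
So every satisfying assignment has q4 = True.

True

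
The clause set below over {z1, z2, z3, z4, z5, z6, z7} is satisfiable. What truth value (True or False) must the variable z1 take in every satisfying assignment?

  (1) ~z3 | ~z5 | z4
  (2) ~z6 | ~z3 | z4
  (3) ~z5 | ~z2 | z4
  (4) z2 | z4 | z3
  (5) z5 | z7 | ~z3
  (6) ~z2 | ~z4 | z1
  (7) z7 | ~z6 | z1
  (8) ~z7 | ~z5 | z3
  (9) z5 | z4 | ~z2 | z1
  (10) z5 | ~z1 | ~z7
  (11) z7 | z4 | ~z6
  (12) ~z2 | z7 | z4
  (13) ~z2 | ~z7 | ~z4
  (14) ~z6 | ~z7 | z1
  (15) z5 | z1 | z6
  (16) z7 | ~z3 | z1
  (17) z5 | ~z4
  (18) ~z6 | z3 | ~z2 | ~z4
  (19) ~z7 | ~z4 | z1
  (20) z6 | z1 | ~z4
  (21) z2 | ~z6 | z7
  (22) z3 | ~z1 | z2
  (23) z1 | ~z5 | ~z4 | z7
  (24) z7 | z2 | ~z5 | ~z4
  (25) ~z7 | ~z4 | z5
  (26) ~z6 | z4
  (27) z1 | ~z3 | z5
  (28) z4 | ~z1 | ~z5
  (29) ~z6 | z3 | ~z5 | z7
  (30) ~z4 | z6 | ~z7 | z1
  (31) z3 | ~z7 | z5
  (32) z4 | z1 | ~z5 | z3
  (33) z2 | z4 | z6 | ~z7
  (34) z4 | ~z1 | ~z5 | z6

True

Suppose z1 = 0.
Branch on z2: set z2 = 0.
Branch on z4: set z4 = 1.
From the singleton clause (z5), z5 = 1.
From the singleton clause (~z7), z7 = 0.
That conflicts with the unit clause (z7).
That branch fails; take z4 = 0 instead.
From the singleton clause (z3), z3 = 1.
From the singleton clause (~z5), z5 = 0.
That conflicts with the unit clause (z5).
Both values of z4 lead to a conflict.
That branch fails; take z2 = 1 instead.
From the singleton clause (~z4), z4 = 0.
From the singleton clause (~z5), z5 = 0.
That conflicts with the unit clause (z5).
Both values of z2 lead to a conflict.
So every satisfying assignment has z1 = True.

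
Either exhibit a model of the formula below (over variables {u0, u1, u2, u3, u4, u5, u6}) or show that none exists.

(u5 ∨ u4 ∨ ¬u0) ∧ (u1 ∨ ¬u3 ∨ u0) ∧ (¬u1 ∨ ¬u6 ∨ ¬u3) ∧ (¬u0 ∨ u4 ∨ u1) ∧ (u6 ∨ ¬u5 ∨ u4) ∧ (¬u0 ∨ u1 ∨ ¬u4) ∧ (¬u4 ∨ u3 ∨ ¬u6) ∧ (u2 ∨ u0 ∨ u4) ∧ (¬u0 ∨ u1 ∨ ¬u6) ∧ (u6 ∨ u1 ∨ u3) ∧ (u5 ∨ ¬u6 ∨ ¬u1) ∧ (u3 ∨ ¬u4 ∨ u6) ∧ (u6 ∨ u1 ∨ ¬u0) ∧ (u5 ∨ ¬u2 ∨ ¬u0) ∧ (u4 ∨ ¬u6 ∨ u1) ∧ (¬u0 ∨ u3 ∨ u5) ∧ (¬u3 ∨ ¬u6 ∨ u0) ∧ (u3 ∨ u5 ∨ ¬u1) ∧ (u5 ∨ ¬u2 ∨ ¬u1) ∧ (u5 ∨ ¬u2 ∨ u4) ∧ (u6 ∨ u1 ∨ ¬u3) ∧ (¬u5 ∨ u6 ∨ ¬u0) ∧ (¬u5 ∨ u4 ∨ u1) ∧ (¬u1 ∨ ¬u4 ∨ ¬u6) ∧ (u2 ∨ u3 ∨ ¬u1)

u0: False; u1: True; u2: False; u3: True; u4: True; u5: True; u6: False

Try u5 = True.
Try u6 = False.
The clause (u4) is unit, so u4 = True.
The clause (u3) is unit, so u3 = True.
The clause (u1) is unit, so u1 = True.
The clause (¬u0) is unit, so u0 = False.
Every clause is now satisfied; u2 is unconstrained.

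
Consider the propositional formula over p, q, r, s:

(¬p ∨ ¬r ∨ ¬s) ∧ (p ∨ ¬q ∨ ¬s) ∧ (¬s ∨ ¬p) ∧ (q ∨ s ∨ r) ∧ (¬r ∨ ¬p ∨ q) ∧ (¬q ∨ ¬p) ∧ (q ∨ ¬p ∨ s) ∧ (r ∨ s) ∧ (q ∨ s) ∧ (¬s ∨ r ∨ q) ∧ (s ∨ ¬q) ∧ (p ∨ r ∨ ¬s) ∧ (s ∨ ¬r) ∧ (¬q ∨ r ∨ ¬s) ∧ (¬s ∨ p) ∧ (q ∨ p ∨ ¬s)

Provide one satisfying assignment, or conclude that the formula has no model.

Branch on s: set s = False.
From the singleton clause (r), r = True.
That conflicts with the unit clause (¬r).
So s must be the other value — set s = True.
From the singleton clause (¬p), p = False.
That conflicts with the unit clause (p).
Either choice for s ends in contradiction.

UNSATISFIABLE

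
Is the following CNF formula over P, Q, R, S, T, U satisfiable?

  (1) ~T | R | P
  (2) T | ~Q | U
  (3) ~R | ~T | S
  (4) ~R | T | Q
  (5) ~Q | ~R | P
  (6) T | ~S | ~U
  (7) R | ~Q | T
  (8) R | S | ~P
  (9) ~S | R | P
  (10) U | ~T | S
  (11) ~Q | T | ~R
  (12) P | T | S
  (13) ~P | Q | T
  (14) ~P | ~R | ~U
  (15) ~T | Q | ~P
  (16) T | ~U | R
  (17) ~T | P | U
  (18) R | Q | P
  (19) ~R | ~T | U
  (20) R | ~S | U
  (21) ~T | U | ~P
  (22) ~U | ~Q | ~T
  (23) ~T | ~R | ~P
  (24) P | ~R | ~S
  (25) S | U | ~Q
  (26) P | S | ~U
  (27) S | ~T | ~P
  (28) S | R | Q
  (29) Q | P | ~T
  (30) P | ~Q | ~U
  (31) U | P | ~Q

No, unsatisfiable

Try T = 0.
Try Q = 0.
(~R) alone gives R = 0.
(~P) alone gives P = 0.
But (P) is also a unit clause — contradiction.
Undo Q and try Q = 1.
(U) alone gives U = 1.
(~S) alone gives S = 0.
(R) alone gives R = 1.
But (~R) is also a unit clause — contradiction.
Neither Q = 1 nor Q = 0 works.
Undo T and try T = 1.
Try R = 1.
(S) alone gives S = 1.
(U) alone gives U = 1.
(~P) alone gives P = 0.
But (P) is also a unit clause — contradiction.
Undo R and try R = 0.
(P) alone gives P = 1.
(S) alone gives S = 1.
(Q) alone gives Q = 1.
(U) alone gives U = 1.
But (~U) is also a unit clause — contradiction.
Neither R = 1 nor R = 0 works.
Neither T = 1 nor T = 0 works.
No assignment satisfies every clause.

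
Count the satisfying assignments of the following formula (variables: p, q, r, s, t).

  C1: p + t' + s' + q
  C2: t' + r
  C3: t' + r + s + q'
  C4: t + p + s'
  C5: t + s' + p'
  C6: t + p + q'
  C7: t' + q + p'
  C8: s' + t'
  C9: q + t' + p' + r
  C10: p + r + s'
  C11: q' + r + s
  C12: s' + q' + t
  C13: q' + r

There are 2^5 = 32 truth assignments over (p, q, r, s, t).
Split on t. With t = 1, the clauses containing t are satisfied and t' drops from the rest; 3 of the 2^4 = 16 assignments to the other variables satisfy what remains.
With t = 0, by the same count on the reduced clause set, 5 assignments work.
Total: 3 + 5 = 8.

8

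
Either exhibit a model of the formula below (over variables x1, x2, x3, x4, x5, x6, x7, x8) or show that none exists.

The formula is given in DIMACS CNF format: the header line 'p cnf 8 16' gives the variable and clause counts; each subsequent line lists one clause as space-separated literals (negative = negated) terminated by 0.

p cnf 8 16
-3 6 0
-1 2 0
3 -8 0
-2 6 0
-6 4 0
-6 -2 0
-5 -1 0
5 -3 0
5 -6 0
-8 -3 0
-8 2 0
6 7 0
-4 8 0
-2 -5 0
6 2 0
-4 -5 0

UNSATISFIABLE

Branch on x3: set x3 = False.
Unit clause (¬x8) forces x8 = False.
Unit clause (¬x4) forces x4 = False.
Unit clause (¬x6) forces x6 = False.
Unit clause (¬x2) forces x2 = False.
But (x2) is also a unit clause — contradiction.
That branch fails; take x3 = True instead.
Unit clause (x6) forces x6 = True.
Unit clause (x4) forces x4 = True.
Unit clause (¬x2) forces x2 = False.
Unit clause (¬x1) forces x1 = False.
Unit clause (x5) forces x5 = True.
But (¬x5) is also a unit clause — contradiction.
Neither x3 = True nor x3 = False works.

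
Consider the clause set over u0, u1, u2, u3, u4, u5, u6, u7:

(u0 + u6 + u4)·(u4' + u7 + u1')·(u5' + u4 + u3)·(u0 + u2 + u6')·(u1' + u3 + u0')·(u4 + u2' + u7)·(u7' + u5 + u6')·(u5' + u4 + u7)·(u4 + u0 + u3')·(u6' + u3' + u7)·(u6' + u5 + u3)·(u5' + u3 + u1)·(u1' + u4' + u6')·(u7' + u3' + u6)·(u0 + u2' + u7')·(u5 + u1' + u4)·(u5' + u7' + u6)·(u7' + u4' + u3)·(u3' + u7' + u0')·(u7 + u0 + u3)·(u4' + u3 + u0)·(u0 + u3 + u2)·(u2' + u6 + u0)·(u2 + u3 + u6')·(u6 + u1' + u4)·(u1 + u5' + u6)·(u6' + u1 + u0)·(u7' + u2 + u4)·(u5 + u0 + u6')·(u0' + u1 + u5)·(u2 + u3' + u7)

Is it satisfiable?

No

Suppose u0 = 1.
Suppose u1 = 0.
The clause (u5) is unit, so u5 = 1.
The clause (u3) is unit, so u3 = 1.
The clause (u7') is unit, so u7 = 0.
The clause (u4) is unit, so u4 = 1.
The clause (u6') is unit, so u6 = 0.
Now (u6) is unsatisfied and unit — conflict.
So u1 must be the other value — set u1 = 1.
The clause (u3) is unit, so u3 = 1.
The clause (u7') is unit, so u7 = 0.
The clause (u4') is unit, so u4 = 0.
The clause (u2') is unit, so u2 = 0.
Now (u2) is unsatisfied and unit — conflict.
Neither u1 = 1 nor u1 = 0 works.
So u0 must be the other value — set u0 = 0.
Suppose u6 = 1.
The clause (u2) is unit, so u2 = 1.
The clause (u7') is unit, so u7 = 0.
The clause (u4) is unit, so u4 = 1.
The clause (u1') is unit, so u1 = 0.
Now (u1) is unsatisfied and unit — conflict.
So u6 must be the other value — set u6 = 0.
The clause (u4) is unit, so u4 = 1.
The clause (u3) is unit, so u3 = 1.
The clause (u7') is unit, so u7 = 0.
The clause (u1') is unit, so u1 = 0.
The clause (u2') is unit, so u2 = 0.
Now (u2) is unsatisfied and unit — conflict.
Neither u6 = 1 nor u6 = 0 works.
Neither u0 = 1 nor u0 = 0 works.
No assignment satisfies every clause.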